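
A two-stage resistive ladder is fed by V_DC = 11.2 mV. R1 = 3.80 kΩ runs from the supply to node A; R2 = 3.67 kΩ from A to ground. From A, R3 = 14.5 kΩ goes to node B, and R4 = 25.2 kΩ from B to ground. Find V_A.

Node A sees R2 in parallel with the series input of stage 2, R3 + R4 = 39.70 kΩ.
Effective lower resistance at A: R2 ‖ 39.70 = 3.359 kΩ.
V_A = 11.2 × 3.359/(3.80 + 3.359) = 5.255 mV.

V_A ≈ 5.26 mV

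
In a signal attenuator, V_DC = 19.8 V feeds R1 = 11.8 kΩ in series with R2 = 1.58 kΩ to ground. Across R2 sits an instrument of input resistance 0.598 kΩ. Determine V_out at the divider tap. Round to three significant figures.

First combine the lower leg with the load: R2 ‖ R_L = 0.4338 kΩ.
Now apply the divider: V_out = 19.8 × 0.03546 = 0.7021 V.
(Unloaded it would be 2.34 V; the load pulls it down.)

V_out ≈ 0.702 V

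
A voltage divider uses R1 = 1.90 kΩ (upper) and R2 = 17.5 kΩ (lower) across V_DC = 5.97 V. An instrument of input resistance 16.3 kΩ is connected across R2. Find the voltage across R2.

V_out ≈ 4.87 V

R2 ‖ R_L = (17.5 × 16.3)/(17.5 + 16.3) = 8.439 kΩ.
Voltage divider with the loaded lower leg: V_out = 5.97 × 8.439/(1.90 + 8.439) = 5.97 × 0.8162 = 4.873 V.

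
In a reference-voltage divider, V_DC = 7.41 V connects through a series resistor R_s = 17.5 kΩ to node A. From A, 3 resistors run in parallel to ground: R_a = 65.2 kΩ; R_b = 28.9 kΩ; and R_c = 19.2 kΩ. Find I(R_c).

I ≈ 0.139 mA

Equivalent of the parallel group: R_p = 9.802 kΩ.
Node voltage V_A = V_DC · R_p/(R_s + R_p) = 7.41 × 0.3590 = 2.660 V.
Branch current I = V_A/R_c = 2.660/19.2 = 0.1386 mA.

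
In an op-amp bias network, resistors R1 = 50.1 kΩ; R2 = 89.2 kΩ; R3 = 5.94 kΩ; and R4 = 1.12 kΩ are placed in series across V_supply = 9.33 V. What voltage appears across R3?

Total series resistance ΣR = 50.1 + 89.2 + 5.94 + 1.12 = 146.4 kΩ.
By the voltage-divider rule, V = 9.33 × 5.940/146.4 = 0.3787 V.

V ≈ 0.379 V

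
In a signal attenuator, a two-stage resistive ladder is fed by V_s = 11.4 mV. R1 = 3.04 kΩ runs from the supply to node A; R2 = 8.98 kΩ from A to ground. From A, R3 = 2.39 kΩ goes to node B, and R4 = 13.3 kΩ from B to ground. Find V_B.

Node A sees R2 in parallel with the series input of stage 2, R3 + R4 = 15.69 kΩ.
Effective lower resistance at A: R2 ‖ 15.69 = 5.711 kΩ.
So V_A = 11.4 × 0.6526 = 7.440 mV.
Stage 2 is unloaded, so V_B = V_A · R4/(R3+R4) = 7.440 × 13.3/15.69 = 6.307 mV.

V_B ≈ 6.31 mV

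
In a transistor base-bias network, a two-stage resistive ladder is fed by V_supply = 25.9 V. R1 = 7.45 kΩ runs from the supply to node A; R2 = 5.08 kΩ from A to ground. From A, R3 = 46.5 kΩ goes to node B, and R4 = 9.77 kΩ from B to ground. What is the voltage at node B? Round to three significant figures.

Node A sees R2 in parallel with the series input of stage 2, R3 + R4 = 56.27 kΩ.
Effective lower resistance at A: R2 ‖ 56.27 = 4.659 kΩ.
So V_A = 25.9 × 0.3848 = 9.966 V.
V_B = V_A × 0.1736 = 1.730 V.

V_B ≈ 1.73 V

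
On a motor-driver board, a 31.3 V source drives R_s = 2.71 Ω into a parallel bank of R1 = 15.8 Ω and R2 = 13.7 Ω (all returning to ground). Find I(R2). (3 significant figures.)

I ≈ 1.67 A

Combine the parallel branches: R_p = (1/15.8 + 1/13.7)⁻¹ = 7.338 Ω.
V_A by voltage divider: V_A = 31.3 × 7.338/(2.71 + 7.338) = 22.86 V.
Branch current I = V_A/R2 = 22.86/13.7 = 1.668 A.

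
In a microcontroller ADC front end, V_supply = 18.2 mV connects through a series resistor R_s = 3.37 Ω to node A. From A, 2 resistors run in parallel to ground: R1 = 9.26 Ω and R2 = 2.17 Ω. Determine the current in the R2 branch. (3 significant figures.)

I ≈ 2.88 mA

Equivalent of the parallel group: R_p = 1.758 Ω.
V_A by voltage divider: V_A = 18.2 × 1.758/(3.37 + 1.758) = 6.239 mV.
Branch current I = V_A/R2 = 6.239/2.17 = 2.875 mA.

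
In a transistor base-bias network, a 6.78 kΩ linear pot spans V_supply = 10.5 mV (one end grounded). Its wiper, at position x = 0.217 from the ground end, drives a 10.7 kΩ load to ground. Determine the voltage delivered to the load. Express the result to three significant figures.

V_out ≈ 2.06 mV

The pot divides into 5.309 kΩ above the wiper and 1.471 kΩ below.
Lower segment in parallel with the load: 1.471 ‖ 10.7 = 1.293 kΩ.
Loaded-divider output: V_out = 10.5 × 0.1959 = 2.057 mV.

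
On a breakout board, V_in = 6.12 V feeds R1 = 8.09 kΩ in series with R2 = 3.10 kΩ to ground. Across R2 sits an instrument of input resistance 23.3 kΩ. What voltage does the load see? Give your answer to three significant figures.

V_out ≈ 1.55 V

R2 ‖ R_L = (3.10 × 23.3)/(3.10 + 23.3) = 2.736 kΩ.
Voltage divider with the loaded lower leg: V_out = 6.12 × 2.736/(8.09 + 2.736) = 6.12 × 0.2527 = 1.547 V.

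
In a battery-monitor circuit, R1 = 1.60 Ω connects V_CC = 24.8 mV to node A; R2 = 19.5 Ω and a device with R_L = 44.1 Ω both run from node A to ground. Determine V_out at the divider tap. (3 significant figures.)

First combine the lower leg with the load: R2 ‖ R_L = 13.52 Ω.
Now apply the divider: V_out = 24.8 × 0.8942 = 22.18 mV.

V_out ≈ 22.2 mV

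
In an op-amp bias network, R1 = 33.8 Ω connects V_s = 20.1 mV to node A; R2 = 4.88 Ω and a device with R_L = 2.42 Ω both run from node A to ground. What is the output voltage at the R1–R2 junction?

V_out ≈ 0.918 mV

First combine the lower leg with the load: R2 ‖ R_L = 1.618 Ω.
Now apply the divider: V_out = 20.1 × 0.04568 = 0.9181 mV.
(Unloaded it would be 2.54 mV; the load pulls it down.)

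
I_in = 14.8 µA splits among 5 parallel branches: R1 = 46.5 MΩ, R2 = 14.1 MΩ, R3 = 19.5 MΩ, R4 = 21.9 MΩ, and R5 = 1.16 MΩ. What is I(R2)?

I ≈ 0.998 µA

ΣG = 1/46.5 + 1/14.1 + 1/19.5 + 1/21.9 + 1/1.16 = 1.051.
R2 takes the fraction G_k/ΣG = 0.07092/1.051 = 0.06745, so I = 14.8 × 0.06745 = 0.9983 µA.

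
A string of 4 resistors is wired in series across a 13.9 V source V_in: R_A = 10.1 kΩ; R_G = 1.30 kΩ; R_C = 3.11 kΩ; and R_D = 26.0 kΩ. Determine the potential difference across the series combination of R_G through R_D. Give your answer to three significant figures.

V ≈ 10.4 V

ΣR = 10.1 + 1.30 + 3.11 + 26.0 = 40.51 kΩ.
R_{R_G..R_D} = 1.30 + 3.11 + 26.0 = 30.41 kΩ.
By the voltage-divider rule, V = 13.9 × 30.41/40.51 = 10.43 V.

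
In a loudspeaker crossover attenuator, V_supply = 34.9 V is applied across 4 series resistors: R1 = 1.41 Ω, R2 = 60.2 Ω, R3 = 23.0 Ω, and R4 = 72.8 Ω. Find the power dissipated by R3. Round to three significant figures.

P ≈ 1.13 W

Series current I = V_supply/ΣR = 34.9/157.4 = 0.2217 A.
P(R3) = I²·R3 = (0.2217)² × 23.0 = 1.131 W.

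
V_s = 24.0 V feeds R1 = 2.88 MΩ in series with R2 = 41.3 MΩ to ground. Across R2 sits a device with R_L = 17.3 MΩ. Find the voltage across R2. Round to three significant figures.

V_out ≈ 19.4 V

R2 ‖ R_L = (41.3 × 17.3)/(41.3 + 17.3) = 12.19 MΩ.
Now apply the divider: V_out = 24.0 × 0.8089 = 19.41 V.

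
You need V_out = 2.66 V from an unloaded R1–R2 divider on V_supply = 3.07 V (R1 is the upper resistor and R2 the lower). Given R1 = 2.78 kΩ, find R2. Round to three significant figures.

The divider ratio is R2/(R1+R2) = 2.66/3.07 = 0.8664.
So R2 = R1 · V_out/(V_supply − V_out) = 2.78 × 2.66/(3.07 − 2.66) = 2.78 × 6.488 = 18.04 kΩ.

R2 ≈ 18.0 kΩ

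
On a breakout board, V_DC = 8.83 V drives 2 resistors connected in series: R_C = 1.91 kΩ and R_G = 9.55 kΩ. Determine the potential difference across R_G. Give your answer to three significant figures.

ΣR = 1.91 + 9.55 = 11.46 kΩ.
V = V_DC · R/ΣR = 8.83 × 0.8333 = 7.358 V.

V ≈ 7.36 V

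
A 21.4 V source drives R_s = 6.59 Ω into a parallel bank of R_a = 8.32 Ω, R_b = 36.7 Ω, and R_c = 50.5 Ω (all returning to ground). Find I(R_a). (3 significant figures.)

I ≈ 1.22 A

Combine the parallel branches: R_p = (1/8.32 + 1/36.7 + 1/50.5)⁻¹ = 5.979 Ω.
V_A by voltage divider: V_A = 21.4 × 5.979/(6.59 + 5.979) = 10.18 V.
Branch current I = V_A/R_a = 10.18/8.32 = 1.224 A.
(Check via current divider: I_total = 1.703 A; share G_k/ΣG = 0.7187 → same result.)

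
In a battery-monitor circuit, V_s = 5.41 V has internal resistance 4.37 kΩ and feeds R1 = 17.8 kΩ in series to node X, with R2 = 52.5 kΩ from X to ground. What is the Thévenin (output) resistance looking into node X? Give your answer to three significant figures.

R_th ≈ 15.6 kΩ

R1' = 4.37 + 17.8 = 22.17 kΩ (source resistance + R1).
With V_s suppressed (replaced by a short), R_th = R1' ‖ R2 = (22.17 × 52.5)/(22.17 + 52.5) = 15.59 kΩ.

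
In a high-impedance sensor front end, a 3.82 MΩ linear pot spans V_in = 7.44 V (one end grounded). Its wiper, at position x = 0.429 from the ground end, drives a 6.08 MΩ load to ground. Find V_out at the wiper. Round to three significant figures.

The pot divides into 2.181 MΩ above the wiper and 1.639 MΩ below.
(x·R_p) ‖ R_L = 1.291 MΩ.
Loaded-divider output: V_out = 7.44 × 0.3718 = 2.766 V.
(Unloaded: V_out = x·V_in = 3.19 V.)

V_out ≈ 2.77 V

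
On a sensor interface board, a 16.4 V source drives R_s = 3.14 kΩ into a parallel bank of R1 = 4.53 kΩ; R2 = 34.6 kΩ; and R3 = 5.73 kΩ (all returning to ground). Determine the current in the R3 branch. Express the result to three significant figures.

Parallel bank: R_p = 1/(1/4.53 + 1/34.6 + 1/5.73) = 2.358 kΩ.
V_A = 16.4 × 2.358/5.498 = 7.033 V.
I(R3) = V_A / R3 = 7.033/5.73 = 1.227 mA.

I ≈ 1.23 mA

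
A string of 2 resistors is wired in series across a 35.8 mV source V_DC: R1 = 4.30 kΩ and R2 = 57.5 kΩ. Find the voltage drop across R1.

Total series resistance ΣR = 4.30 + 57.5 = 61.80 kΩ.
V = V_DC · R/ΣR = 35.8 × 0.06958 = 2.491 mV.

V ≈ 2.49 mV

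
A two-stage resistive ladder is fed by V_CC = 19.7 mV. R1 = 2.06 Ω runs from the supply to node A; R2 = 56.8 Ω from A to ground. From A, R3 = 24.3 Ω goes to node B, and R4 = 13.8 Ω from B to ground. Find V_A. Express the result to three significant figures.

V_A ≈ 18.1 mV

Looking into the second stage from A: R3 + R4 = 38.10 Ω appears in parallel with R2.
R2 ‖ (R3+R4) = 22.80 Ω.
So V_A = 19.7 × 0.9171 = 18.07 mV.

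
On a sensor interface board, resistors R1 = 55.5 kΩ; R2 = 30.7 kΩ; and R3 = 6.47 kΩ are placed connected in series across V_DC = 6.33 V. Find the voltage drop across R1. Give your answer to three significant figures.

V ≈ 3.79 V

Series total: ΣR = 55.5 + 30.7 + 6.47 = 92.67 kΩ.
V = V_DC · R/ΣR = 6.33 × 0.5989 = 3.791 V.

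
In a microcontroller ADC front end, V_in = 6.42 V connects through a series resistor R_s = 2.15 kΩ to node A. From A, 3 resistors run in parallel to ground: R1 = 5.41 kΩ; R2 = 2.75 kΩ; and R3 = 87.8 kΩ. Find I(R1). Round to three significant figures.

I ≈ 0.538 mA

Parallel bank: R_p = 1/(1/5.41 + 1/2.75 + 1/87.8) = 1.786 kΩ.
Node voltage V_A = V_in · R_p/(R_s + R_p) = 6.42 × 0.4538 = 2.913 V.
I(R1) = V_A / R1 = 2.913/5.41 = 0.5385 mA.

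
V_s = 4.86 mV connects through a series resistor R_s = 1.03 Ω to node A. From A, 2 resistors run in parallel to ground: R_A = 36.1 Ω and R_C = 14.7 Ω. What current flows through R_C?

I ≈ 0.301 mA

Combine the parallel branches: R_p = (1/36.1 + 1/14.7)⁻¹ = 10.45 Ω.
V_A by voltage divider: V_A = 4.86 × 10.45/(1.03 + 10.45) = 4.424 mV.
Branch current I = V_A/R_C = 4.424/14.7 = 0.3009 mA.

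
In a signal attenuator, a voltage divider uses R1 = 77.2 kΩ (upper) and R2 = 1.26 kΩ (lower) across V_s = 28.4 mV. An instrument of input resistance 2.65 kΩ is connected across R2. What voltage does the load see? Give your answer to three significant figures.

V_out ≈ 0.311 mV

The load sits in parallel with R2, giving an effective lower resistance R2' = R2·R_L/(R2+R_L) = 0.8540 kΩ.
Now apply the divider: V_out = 28.4 × 0.01094 = 0.3107 mV.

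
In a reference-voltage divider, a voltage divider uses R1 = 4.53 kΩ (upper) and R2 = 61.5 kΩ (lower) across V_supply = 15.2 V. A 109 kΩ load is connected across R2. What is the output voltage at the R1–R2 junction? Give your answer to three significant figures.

V_out ≈ 13.6 V

R2 ‖ R_L = (61.5 × 109)/(61.5 + 109) = 39.32 kΩ.
Then V_out = V_supply · R2'/(R1 + R2') = 15.2 × 39.32/43.85 = 13.63 V.
(Unloaded it would be 14.2 V; the load pulls it down.)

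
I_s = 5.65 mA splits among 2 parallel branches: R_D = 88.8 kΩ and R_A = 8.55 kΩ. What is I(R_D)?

Two-branch current divider: I_k = I_s · R_other/(R_1 + R_2).
I(R_D) = 5.65 × 8.55/(88.8 + 8.55) = 5.65 × 0.08783 = 0.4962 mA.

I ≈ 0.496 mA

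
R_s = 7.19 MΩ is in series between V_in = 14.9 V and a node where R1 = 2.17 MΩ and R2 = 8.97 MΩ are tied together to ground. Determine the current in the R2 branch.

I ≈ 0.325 µA

Equivalent of the parallel group: R_p = 1.747 MΩ.
V_A = 14.9 × 1.747/8.937 = 2.913 V.
Branch current I = V_A/R2 = 2.913/8.97 = 0.3248 µA.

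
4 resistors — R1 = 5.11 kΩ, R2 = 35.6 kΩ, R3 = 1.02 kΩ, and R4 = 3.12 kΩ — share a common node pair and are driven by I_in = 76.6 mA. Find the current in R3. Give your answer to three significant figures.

Conductances: ΣG = 1/5.11 + 1/35.6 + 1/1.02 + 1/3.12 = 1.525 (1/kΩ).
R3 takes the fraction G_k/ΣG = 0.9804/1.525 = 0.6430, so I = 76.6 × 0.6430 = 49.25 mA.

I ≈ 49.3 mA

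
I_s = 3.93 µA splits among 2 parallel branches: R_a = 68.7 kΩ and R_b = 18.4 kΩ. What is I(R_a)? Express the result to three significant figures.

Two-branch current divider: I_k = I_s · R_other/(R_1 + R_2).
I(R_a) = 3.93 × 18.4/(68.7 + 18.4) = 3.93 × 0.2113 = 0.8302 µA.

I ≈ 0.830 µA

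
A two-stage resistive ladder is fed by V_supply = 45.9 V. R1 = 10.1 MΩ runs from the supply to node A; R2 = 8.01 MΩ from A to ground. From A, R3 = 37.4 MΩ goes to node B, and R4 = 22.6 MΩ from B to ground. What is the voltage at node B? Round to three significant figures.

V_B ≈ 7.12 V

Looking into the second stage from A: R3 + R4 = 60.00 MΩ appears in parallel with R2.
Effective lower resistance at A: R2 ‖ 60.00 = 7.067 MΩ.
V_A = 45.9 × 7.067/(10.1 + 7.067) = 18.89 V.
V_B = V_A × 0.3767 = 7.117 V.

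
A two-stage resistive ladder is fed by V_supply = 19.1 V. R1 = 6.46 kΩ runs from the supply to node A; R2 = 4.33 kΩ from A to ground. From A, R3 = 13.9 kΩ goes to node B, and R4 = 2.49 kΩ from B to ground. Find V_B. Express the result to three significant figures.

V_B ≈ 1.01 V

Node A sees R2 in parallel with the series input of stage 2, R3 + R4 = 16.39 kΩ.
Effective lower resistance at A: R2 ‖ 16.39 = 3.425 kΩ.
V_A = 19.1 × 3.425/(6.46 + 3.425) = 6.618 V.
V_B = V_A × 0.1519 = 1.005 V.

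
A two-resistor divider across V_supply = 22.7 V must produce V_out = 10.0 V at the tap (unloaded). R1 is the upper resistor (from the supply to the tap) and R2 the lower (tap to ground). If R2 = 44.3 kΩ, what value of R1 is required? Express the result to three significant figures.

Required fraction k = V_out/V_supply = 0.4405.
So R1 = R2 · (V_supply/V_out − 1) = 44.3 × (22.7/10.0 − 1) = 44.3 × 1.270 = 56.26 kΩ.

R1 ≈ 56.3 kΩ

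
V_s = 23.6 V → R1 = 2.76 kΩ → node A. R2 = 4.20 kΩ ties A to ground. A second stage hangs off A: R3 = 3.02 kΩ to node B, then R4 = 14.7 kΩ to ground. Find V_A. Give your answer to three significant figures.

V_A ≈ 13.0 V

Looking into the second stage from A: R3 + R4 = 17.72 kΩ appears in parallel with R2.
R2 ‖ (R3+R4) = 3.395 kΩ.
V_A = 23.6 × 3.395/(2.76 + 3.395) = 13.02 V.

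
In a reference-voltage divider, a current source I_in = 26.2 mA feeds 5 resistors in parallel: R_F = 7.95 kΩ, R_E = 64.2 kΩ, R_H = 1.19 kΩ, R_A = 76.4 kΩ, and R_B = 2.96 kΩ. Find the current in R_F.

I ≈ 2.47 mA

Conductances: ΣG = 1/7.95 + 1/64.2 + 1/1.19 + 1/76.4 + 1/2.96 = 1.333 (1/kΩ).
R_F takes the fraction G_k/ΣG = 0.1258/1.333 = 0.09439, so I = 26.2 × 0.09439 = 2.473 mA.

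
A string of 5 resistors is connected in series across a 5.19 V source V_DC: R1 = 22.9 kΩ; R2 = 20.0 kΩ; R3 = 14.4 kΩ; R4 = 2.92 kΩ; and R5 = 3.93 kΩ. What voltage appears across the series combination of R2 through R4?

ΣR = 22.9 + 20.0 + 14.4 + 2.92 + 3.93 = 64.15 kΩ.
R_{R2..R4} = 20.0 + 14.4 + 2.92 = 37.32 kΩ.
V = V_DC · R/ΣR = 5.19 × 0.5818 = 3.019 V.

V ≈ 3.02 V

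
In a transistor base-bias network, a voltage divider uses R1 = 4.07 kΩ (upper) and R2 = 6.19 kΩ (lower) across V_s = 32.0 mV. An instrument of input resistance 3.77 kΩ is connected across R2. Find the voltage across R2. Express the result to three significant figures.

V_out ≈ 11.7 mV

First combine the lower leg with the load: R2 ‖ R_L = 2.343 kΩ.
Now apply the divider: V_out = 32.0 × 0.3654 = 11.69 mV.
(Unloaded it would be 19.3 mV; the load pulls it down.)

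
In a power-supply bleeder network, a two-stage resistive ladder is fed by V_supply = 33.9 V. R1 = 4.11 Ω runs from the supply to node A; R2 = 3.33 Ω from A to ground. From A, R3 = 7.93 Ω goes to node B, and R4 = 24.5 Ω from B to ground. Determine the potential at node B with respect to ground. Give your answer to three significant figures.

V_B ≈ 10.8 V

Looking into the second stage from A: R3 + R4 = 32.43 Ω appears in parallel with R2.
Effective lower resistance at A: R2 ‖ 32.43 = 3.020 Ω.
First divider: V_A = V_supply · 3.020/(4.11 + 3.020) = 14.36 V.
Stage 2 is unloaded, so V_B = V_A · R4/(R3+R4) = 14.36 × 24.5/32.43 = 10.85 V.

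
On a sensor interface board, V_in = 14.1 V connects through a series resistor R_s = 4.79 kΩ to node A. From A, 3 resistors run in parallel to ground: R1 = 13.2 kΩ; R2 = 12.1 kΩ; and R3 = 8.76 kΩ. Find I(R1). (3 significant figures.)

I ≈ 0.463 mA

Parallel bank: R_p = 1/(1/13.2 + 1/12.1 + 1/8.76) = 3.669 kΩ.
V_A by voltage divider: V_A = 14.1 × 3.669/(4.79 + 3.669) = 6.116 V.
Branch current I = V_A/R1 = 6.116/13.2 = 0.4633 mA.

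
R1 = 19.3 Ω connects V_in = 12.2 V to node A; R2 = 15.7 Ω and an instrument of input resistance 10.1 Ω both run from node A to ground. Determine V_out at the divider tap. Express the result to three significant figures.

The load sits in parallel with R2, giving an effective lower resistance R2' = R2·R_L/(R2+R_L) = 6.146 Ω.
Voltage divider with the loaded lower leg: V_out = 12.2 × 6.146/(19.3 + 6.146) = 12.2 × 0.2415 = 2.947 V.
(Unloaded it would be 5.47 V; the load pulls it down.)

V_out ≈ 2.95 V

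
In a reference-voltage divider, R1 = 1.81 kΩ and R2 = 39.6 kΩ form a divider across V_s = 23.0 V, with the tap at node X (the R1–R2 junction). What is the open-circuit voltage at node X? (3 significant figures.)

V_th ≈ 22.0 V

With X open, the divider is unloaded: V_th = 23.0 × 39.6/41.41 = 21.99 V.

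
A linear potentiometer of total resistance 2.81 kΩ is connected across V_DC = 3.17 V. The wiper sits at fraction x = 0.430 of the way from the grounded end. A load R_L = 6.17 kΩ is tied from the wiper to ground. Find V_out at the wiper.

Split the track: R_lower = x·R_p = 1.208 kΩ, R_upper = (1−x)·R_p = 1.602 kΩ.
Lower segment in parallel with the load: 1.208 ‖ 6.17 = 1.010 kΩ.
Then V_out = V_DC · 1.010/(1.602 + 1.010) = 1.226 V.
(Unloaded: V_out = x·V_DC = 1.36 V.)

V_out ≈ 1.23 V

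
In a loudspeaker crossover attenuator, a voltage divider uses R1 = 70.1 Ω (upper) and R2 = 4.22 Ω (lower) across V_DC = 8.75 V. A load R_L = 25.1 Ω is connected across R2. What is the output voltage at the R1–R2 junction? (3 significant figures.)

V_out ≈ 0.429 V

The load sits in parallel with R2, giving an effective lower resistance R2' = R2·R_L/(R2+R_L) = 3.613 Ω.
Then V_out = V_DC · R2'/(R1 + R2') = 8.75 × 3.613/73.71 = 0.4288 V.
(Unloaded it would be 0.497 V; the load pulls it down.)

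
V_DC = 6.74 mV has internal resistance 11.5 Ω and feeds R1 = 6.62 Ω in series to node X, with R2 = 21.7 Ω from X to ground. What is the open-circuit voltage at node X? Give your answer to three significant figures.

V_th ≈ 3.67 mV

R1' = 11.5 + 6.62 = 18.12 Ω (source resistance + R1).
Open-circuit (no load on X): V_th = V_DC · R2/(R1' + R2) = 6.74 × 21.7/(18.12 + 21.7) = 3.673 mV.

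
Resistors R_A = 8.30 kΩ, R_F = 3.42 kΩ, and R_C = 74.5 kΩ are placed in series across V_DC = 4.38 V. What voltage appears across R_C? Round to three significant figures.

V ≈ 3.78 V

Series total: ΣR = 8.30 + 3.42 + 74.5 = 86.22 kΩ.
Voltage divider: V = V_DC · (74.50 / 86.22) = 4.38 × 0.8641 = 3.785 V.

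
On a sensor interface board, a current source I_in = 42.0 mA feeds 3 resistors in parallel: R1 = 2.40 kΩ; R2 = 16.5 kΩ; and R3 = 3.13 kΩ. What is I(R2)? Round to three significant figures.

Conductances: ΣG = 1/2.40 + 1/16.5 + 1/3.13 = 0.7968 (1/kΩ).
R2 takes the fraction G_k/ΣG = 0.06061/0.7968 = 0.07607, so I = 42.0 × 0.07607 = 3.195 mA.

I ≈ 3.19 mA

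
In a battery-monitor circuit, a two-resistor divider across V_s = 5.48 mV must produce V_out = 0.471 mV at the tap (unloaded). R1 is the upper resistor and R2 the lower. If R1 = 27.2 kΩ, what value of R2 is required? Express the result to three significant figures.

R2 ≈ 2.56 kΩ

V_out/V_s = R2/(R1+R2) = 0.08595.
So R2 = R1 · V_out/(V_s − V_out) = 27.2 × 0.471/(5.48 − 0.471) = 27.2 × 0.09403 = 2.558 kΩ.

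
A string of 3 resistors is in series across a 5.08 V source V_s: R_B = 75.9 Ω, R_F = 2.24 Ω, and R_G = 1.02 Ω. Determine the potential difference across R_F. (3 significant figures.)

V ≈ 0.144 V

ΣR = 75.9 + 2.24 + 1.02 = 79.16 Ω.
By the voltage-divider rule, V = 5.08 × 2.240/79.16 = 0.1437 V.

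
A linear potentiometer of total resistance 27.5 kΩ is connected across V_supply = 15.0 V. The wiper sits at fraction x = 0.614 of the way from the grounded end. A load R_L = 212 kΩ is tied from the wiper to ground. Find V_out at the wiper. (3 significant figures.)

V_out ≈ 8.94 V

Lower segment x·R_p = 16.88 kΩ; upper segment (1−x)·R_p = 10.62 kΩ.
R_L loads the lower segment: effective lower R = 15.64 kΩ.
Loaded-divider output: V_out = 15.0 × 0.5957 = 8.935 V.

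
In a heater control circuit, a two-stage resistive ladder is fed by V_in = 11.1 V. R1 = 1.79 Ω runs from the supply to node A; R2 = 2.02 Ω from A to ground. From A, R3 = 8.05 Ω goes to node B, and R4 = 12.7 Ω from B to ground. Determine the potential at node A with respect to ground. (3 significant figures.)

Looking into the second stage from A: R3 + R4 = 20.75 Ω appears in parallel with R2.
R2 ‖ (R3+R4) = 1.841 Ω.
V_A = 11.1 × 1.841/(1.79 + 1.841) = 5.628 V.

V_A ≈ 5.63 V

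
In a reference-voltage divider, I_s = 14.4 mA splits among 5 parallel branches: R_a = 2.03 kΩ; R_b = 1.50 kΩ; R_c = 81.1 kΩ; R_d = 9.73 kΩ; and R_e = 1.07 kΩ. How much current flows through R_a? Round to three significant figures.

I ≈ 3.21 mA

ΣG = 1/2.03 + 1/1.50 + 1/81.1 + 1/9.73 + 1/1.07 = 2.209.
By the current-divider rule, I = I_s · G_k/ΣG = 14.4 × 0.2230 = 3.211 mA.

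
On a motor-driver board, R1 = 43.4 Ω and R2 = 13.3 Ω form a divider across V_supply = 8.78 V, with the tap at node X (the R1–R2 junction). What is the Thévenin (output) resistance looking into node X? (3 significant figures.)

R_th ≈ 10.2 Ω

With V_supply suppressed (replaced by a short), R_th = R1 ‖ R2 = (43.40 × 13.3)/(43.40 + 13.3) = 10.18 Ω.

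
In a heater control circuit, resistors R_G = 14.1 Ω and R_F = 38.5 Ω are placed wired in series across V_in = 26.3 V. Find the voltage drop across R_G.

Series total: ΣR = 14.1 + 38.5 = 52.60 Ω.
V = V_in · R/ΣR = 26.3 × 0.2681 = 7.050 V.

V ≈ 7.05 V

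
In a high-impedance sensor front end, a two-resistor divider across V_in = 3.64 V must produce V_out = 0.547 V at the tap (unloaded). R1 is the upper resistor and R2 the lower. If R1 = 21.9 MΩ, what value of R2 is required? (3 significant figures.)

Required fraction k = V_out/V_in = 0.1503.
So R2 = R1 · V_out/(V_in − V_out) = 21.9 × 0.547/(3.64 − 0.547) = 21.9 × 0.1769 = 3.873 MΩ.

R2 ≈ 3.87 MΩ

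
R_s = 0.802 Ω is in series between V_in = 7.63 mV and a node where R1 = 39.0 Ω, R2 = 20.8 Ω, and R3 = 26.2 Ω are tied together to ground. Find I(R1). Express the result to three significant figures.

I ≈ 0.180 mA

Parallel bank: R_p = 1/(1/39.0 + 1/20.8 + 1/26.2) = 8.938 Ω.
V_A by voltage divider: V_A = 7.63 × 8.938/(0.802 + 8.938) = 7.002 mV.
I(R1) = V_A / R1 = 7.002/39.0 = 0.1795 mA.
(Check via current divider: I_total = 0.7834 mA; share G_k/ΣG = 0.2292 → same result.)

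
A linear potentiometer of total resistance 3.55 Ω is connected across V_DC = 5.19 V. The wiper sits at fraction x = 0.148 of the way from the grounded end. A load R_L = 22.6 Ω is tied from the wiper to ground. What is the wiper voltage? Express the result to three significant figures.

V_out ≈ 0.753 V

Split the track: R_lower = x·R_p = 0.5254 Ω, R_upper = (1−x)·R_p = 3.025 Ω.
R_L loads the lower segment: effective lower R = 0.5135 Ω.
V_out = 5.19 × 0.5135/(3.025 + 0.5135) = 0.7532 V.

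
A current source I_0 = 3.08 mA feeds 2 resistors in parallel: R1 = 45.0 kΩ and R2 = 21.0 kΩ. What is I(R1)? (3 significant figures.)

I ≈ 0.980 mA

For two parallel branches, I_k = I_0 · (other R)/(sum of R).
I(R1) = 3.08 × 21.0/(45.0 + 21.0) = 3.08 × 0.3182 = 0.9800 mA.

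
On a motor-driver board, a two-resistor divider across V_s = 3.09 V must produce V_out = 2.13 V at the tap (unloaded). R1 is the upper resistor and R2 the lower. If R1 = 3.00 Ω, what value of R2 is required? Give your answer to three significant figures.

R2 ≈ 6.66 Ω

V_out/V_s = R2/(R1+R2) = 0.6893.
R2 = R1 · 0.6893/(1 − 0.6893) = 6.656 Ω.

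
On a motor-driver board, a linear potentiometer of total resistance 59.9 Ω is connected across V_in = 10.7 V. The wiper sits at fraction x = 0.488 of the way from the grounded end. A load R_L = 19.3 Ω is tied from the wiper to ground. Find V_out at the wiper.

V_out ≈ 2.94 V

The pot divides into 30.67 Ω above the wiper and 29.23 Ω below.
(x·R_p) ‖ R_L = 11.62 Ω.
Loaded-divider output: V_out = 10.7 × 0.2749 = 2.941 V.
(Unloaded: V_out = x·V_in = 5.22 V.)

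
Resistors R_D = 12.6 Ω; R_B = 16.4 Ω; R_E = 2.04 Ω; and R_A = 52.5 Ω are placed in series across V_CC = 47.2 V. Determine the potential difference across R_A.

V ≈ 29.7 V

Total series resistance ΣR = 12.6 + 16.4 + 2.04 + 52.5 = 83.54 Ω.
V = V_CC · R/ΣR = 47.2 × 0.6284 = 29.66 V.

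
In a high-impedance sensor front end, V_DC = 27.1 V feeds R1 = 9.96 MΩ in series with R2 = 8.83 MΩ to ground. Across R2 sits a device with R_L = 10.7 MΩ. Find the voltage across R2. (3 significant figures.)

V_out ≈ 8.86 V

The load sits in parallel with R2, giving an effective lower resistance R2' = R2·R_L/(R2+R_L) = 4.838 MΩ.
Voltage divider with the loaded lower leg: V_out = 27.1 × 4.838/(9.96 + 4.838) = 27.1 × 0.3269 = 8.860 V.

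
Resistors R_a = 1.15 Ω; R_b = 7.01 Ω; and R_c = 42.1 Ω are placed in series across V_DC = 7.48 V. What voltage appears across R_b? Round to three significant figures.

V ≈ 1.04 V

ΣR = 1.15 + 7.01 + 42.1 = 50.26 Ω.
By the voltage-divider rule, V = 7.48 × 7.010/50.26 = 1.043 V.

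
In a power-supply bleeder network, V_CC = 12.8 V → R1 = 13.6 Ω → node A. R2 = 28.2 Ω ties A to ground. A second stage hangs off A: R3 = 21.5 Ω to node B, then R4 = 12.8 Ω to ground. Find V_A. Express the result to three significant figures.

V_A ≈ 6.81 V

Looking into the second stage from A: R3 + R4 = 34.30 Ω appears in parallel with R2.
Effective lower resistance at A: R2 ‖ 34.30 = 15.48 Ω.
So V_A = 12.8 × 0.5323 = 6.813 V.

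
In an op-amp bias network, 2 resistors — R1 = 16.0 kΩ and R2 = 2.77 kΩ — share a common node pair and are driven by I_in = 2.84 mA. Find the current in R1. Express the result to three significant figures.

Two-branch current divider: I_k = I_in · R_other/(R_1 + R_2).
I(R1) = 2.84 × 2.77/(16.0 + 2.77) = 2.84 × 0.1476 = 0.4191 mA.

I ≈ 0.419 mA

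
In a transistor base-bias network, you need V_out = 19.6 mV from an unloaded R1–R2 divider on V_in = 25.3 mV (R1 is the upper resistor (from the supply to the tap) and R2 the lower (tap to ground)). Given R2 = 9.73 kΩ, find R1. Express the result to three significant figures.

Required fraction k = V_out/V_in = 0.7747.
R1 = R2·(1/k − 1) = 9.73 × 0.2908 = 2.830 kΩ.

R1 ≈ 2.83 kΩ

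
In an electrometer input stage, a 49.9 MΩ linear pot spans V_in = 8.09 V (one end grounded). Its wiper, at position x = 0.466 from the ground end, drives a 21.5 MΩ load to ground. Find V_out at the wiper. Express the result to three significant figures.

V_out ≈ 2.39 V

The pot divides into 26.65 MΩ above the wiper and 23.25 MΩ below.
Lower segment in parallel with the load: 23.25 ‖ 21.5 = 11.17 MΩ.
V_out = 8.09 × 11.17/(26.65 + 11.17) = 2.390 V.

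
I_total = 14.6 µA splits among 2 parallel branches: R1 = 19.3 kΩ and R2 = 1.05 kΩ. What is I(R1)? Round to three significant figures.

For two parallel branches, I_k = I_total · (other R)/(sum of R).
So I = 14.6 × 1.05/20.35 = 0.7533 µA.

I ≈ 0.753 µA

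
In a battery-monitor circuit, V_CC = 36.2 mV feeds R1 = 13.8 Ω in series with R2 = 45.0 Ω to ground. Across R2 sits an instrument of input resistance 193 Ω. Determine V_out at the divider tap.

First combine the lower leg with the load: R2 ‖ R_L = 36.49 Ω.
Then V_out = V_CC · R2'/(R1 + R2') = 36.2 × 36.49/50.29 = 26.27 mV.

V_out ≈ 26.3 mV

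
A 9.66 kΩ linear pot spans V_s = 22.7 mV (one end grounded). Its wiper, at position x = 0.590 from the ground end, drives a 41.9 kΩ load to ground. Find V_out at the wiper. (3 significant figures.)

Split the track: R_lower = x·R_p = 5.699 kΩ, R_upper = (1−x)·R_p = 3.961 kΩ.
(x·R_p) ‖ R_L = 5.017 kΩ.
V_out = 22.7 × 5.017/(3.961 + 5.017) = 12.69 mV.
(Unloaded: V_out = x·V_s = 13.4 mV.)

V_out ≈ 12.7 mV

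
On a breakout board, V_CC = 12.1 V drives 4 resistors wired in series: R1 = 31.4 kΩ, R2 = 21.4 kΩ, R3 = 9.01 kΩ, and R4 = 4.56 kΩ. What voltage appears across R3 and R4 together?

V ≈ 2.47 V

Series total: ΣR = 31.4 + 21.4 + 9.01 + 4.56 = 66.37 kΩ.
R_{R3..R4} = 9.01 + 4.56 = 13.57 kΩ.
V = V_CC · R/ΣR = 12.1 × 0.2045 = 2.474 V.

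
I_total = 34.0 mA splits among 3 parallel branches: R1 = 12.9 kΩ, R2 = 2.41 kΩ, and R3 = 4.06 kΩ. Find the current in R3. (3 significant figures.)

I ≈ 11.3 mA

Conductances: ΣG = 1/12.9 + 1/2.41 + 1/4.06 = 0.7388 (1/kΩ).
By the current-divider rule, I = I_total · G_k/ΣG = 34.0 × 0.3334 = 11.34 mA.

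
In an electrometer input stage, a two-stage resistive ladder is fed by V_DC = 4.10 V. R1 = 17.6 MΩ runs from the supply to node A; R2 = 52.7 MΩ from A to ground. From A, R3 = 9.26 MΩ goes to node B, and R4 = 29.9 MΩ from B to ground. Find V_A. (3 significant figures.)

V_A ≈ 2.30 V

Node A sees R2 in parallel with the series input of stage 2, R3 + R4 = 39.16 MΩ.
Effective lower resistance at A: R2 ‖ 39.16 = 22.47 MΩ.
V_A = 4.10 × 22.47/(17.6 + 22.47) = 2.299 V.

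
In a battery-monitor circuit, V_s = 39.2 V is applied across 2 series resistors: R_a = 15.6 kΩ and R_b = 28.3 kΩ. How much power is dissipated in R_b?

P ≈ 22.6 mW

The common current is I = 39.2/43.90 = 0.8929 mA.
P(R_b) = I²·R_b = (0.8929)² × 28.3 = 22.56 mW.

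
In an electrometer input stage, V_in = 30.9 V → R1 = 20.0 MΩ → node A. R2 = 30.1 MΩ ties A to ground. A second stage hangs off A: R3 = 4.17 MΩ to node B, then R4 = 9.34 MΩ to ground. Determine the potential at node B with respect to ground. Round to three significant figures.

Looking into the second stage from A: R3 + R4 = 13.51 MΩ appears in parallel with R2.
Effective lower resistance at A: R2 ‖ 13.51 = 9.325 MΩ.
So V_A = 30.9 × 0.3180 = 9.826 V.
Then the unloaded second divider: V_B = V_A × R4/(R3+R4) = 9.826 × 0.6913 = 6.793 V.

V_B ≈ 6.79 V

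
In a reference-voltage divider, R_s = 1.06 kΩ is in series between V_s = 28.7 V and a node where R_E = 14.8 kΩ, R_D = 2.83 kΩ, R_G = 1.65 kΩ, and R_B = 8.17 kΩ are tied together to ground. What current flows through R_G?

Equivalent of the parallel group: R_p = 0.8700 kΩ.
Node voltage V_A = V_s · R_p/(R_s + R_p) = 28.7 × 0.4508 = 12.94 V.
Branch current I = V_A/R_G = 12.94/1.65 = 7.841 mA.
(Check via current divider: I_total = 14.87 mA; share G_k/ΣG = 0.5273 → same result.)

I ≈ 7.84 mA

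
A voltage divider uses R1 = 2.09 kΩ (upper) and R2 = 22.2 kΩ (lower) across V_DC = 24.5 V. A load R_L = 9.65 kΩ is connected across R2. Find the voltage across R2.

R2 ‖ R_L = (22.2 × 9.65)/(22.2 + 9.65) = 6.726 kΩ.
Then V_out = V_DC · R2'/(R1 + R2') = 24.5 × 6.726/8.816 = 18.69 V.

V_out ≈ 18.7 V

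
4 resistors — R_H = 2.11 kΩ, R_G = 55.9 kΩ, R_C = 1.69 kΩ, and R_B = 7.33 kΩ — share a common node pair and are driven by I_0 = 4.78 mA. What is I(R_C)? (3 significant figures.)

I ≈ 2.32 mA

Conductances: ΣG = 1/2.11 + 1/55.9 + 1/1.69 + 1/7.33 = 1.220 (1/kΩ).
By the current-divider rule, I = I_0 · G_k/ΣG = 4.78 × 0.4850 = 2.318 mA.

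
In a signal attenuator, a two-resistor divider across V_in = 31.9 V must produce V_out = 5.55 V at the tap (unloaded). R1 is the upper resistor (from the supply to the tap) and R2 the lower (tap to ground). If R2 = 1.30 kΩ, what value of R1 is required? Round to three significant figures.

R1 ≈ 6.17 kΩ

Required fraction k = V_out/V_in = 0.1740.
R1 = R2·(1/k − 1) = 1.30 × 4.748 = 6.172 kΩ.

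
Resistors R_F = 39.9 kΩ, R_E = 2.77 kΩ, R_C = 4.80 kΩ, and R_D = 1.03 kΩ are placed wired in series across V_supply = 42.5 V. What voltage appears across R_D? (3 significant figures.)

ΣR = 39.9 + 2.77 + 4.80 + 1.03 = 48.50 kΩ.
By the voltage-divider rule, V = 42.5 × 1.030/48.50 = 0.9026 V.

V ≈ 0.903 V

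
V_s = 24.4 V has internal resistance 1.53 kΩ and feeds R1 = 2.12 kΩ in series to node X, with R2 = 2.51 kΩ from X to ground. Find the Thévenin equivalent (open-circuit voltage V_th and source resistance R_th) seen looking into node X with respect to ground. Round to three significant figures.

V_th ≈ 9.94 V, R_th ≈ 1.49 kΩ

R1' = 1.53 + 2.12 = 3.650 kΩ (source resistance + R1).
With X open, the divider is unloaded: V_th = 24.4 × 2.51/6.160 = 9.942 V.
With V_s suppressed (replaced by a short), R_th = R1' ‖ R2 = (3.650 × 2.51)/(3.650 + 2.51) = 1.487 kΩ.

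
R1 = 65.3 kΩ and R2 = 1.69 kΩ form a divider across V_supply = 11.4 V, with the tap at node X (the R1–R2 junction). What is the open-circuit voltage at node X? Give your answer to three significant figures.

V_th ≈ 0.288 V

Open-circuit (no load on X): V_th = V_supply · R2/(R1 + R2) = 11.4 × 1.69/(65.30 + 1.69) = 0.2876 V.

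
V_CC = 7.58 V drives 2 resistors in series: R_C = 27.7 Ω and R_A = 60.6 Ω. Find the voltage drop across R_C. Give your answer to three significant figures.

Series total: ΣR = 27.7 + 60.6 = 88.30 Ω.
By the voltage-divider rule, V = 7.58 × 27.70/88.30 = 2.378 V.

V ≈ 2.38 V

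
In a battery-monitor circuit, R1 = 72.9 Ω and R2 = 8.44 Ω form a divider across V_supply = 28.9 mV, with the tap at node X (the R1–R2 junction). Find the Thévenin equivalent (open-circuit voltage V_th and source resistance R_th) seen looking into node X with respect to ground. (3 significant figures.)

Open-circuit (no load on X): V_th = V_supply · R2/(R1 + R2) = 28.9 × 8.44/(72.90 + 8.44) = 2.999 mV.
Looking into X with the source shorted: R_th = R1·R2/(R1+R2) = 72.90 × 8.44/81.34 = 7.564 Ω.

V_th ≈ 3.00 mV, R_th ≈ 7.56 Ω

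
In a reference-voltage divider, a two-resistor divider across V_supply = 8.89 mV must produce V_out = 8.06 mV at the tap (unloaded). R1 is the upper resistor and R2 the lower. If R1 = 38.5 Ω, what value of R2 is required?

The divider ratio is R2/(R1+R2) = 8.06/8.89 = 0.9066.
R2 = R1 · 0.9066/(1 − 0.9066) = 373.9 Ω.

R2 ≈ 374 Ω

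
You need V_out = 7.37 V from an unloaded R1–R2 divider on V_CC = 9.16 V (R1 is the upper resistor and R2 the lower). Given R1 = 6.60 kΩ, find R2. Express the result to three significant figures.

The divider ratio is R2/(R1+R2) = 7.37/9.16 = 0.8046.
So R2 = R1 · V_out/(V_CC − V_out) = 6.60 × 7.37/(9.16 − 7.37) = 6.60 × 4.117 = 27.17 kΩ.

R2 ≈ 27.2 kΩ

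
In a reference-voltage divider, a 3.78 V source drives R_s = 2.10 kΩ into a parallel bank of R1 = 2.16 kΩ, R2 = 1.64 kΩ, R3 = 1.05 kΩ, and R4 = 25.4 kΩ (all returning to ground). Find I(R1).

I ≈ 0.328 mA

Equivalent of the parallel group: R_p = 0.4844 kΩ.
V_A by voltage divider: V_A = 3.78 × 0.4844/(2.10 + 0.4844) = 0.7085 V.
I(R1) = V_A / R1 = 0.7085/2.16 = 0.3280 mA.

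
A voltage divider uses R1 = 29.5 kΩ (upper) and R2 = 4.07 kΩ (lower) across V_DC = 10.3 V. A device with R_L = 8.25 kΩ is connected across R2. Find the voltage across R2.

V_out ≈ 0.871 V

First combine the lower leg with the load: R2 ‖ R_L = 2.725 kΩ.
Now apply the divider: V_out = 10.3 × 0.08457 = 0.8711 V.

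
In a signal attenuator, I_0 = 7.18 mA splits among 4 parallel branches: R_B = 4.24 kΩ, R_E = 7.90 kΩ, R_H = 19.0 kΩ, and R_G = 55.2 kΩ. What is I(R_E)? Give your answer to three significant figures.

I ≈ 2.10 mA

Total conductance ΣG = 1/4.24 + 1/7.90 + 1/19.0 + 1/55.2 = 0.4332 (units of 1/kΩ).
By the current-divider rule, I = I_0 · G_k/ΣG = 7.18 × 0.2922 = 2.098 mA.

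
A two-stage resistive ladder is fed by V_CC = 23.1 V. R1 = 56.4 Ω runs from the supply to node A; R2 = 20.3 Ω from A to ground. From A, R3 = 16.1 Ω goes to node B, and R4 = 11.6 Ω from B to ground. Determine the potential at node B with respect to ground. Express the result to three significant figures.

Node A sees R2 in parallel with the series input of stage 2, R3 + R4 = 27.70 Ω.
Effective lower resistance at A: R2 ‖ 27.70 = 11.71 Ω.
First divider: V_A = V_CC · 11.71/(56.4 + 11.71) = 3.973 V.
V_B = V_A × 0.4188 = 1.664 V.

V_B ≈ 1.66 V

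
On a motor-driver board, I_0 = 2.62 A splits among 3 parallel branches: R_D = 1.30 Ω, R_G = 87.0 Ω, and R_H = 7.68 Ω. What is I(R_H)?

Conductances: ΣG = 1/1.30 + 1/87.0 + 1/7.68 = 0.9109 (1/Ω).
By the current-divider rule, I = I_0 · G_k/ΣG = 2.62 × 0.1429 = 0.3745 A.

I ≈ 0.375 A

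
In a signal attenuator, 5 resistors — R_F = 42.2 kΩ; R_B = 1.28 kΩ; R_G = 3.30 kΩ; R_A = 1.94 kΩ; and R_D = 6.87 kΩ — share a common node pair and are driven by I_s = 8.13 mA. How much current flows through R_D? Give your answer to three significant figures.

I ≈ 0.669 mA

Total conductance ΣG = 1/42.2 + 1/1.28 + 1/3.30 + 1/1.94 + 1/6.87 = 1.769 (units of 1/kΩ).
By the current-divider rule, I = I_s · G_k/ΣG = 8.13 × 0.08228 = 0.6690 mA.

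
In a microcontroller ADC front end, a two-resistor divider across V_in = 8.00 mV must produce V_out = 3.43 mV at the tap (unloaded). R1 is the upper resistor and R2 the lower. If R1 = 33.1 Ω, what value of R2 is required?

R2 ≈ 24.8 Ω

The divider ratio is R2/(R1+R2) = 3.43/8.00 = 0.4288.
Rearranging, R2 = R1·k/(1−k) = 33.1 × 0.7505 = 24.84 Ω.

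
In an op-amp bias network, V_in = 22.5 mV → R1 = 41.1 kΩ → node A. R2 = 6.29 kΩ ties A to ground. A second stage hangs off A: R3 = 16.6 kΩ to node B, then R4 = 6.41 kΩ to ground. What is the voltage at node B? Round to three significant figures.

The second stage (R3 + R4 = 23.01 kΩ) loads node A in parallel with R2.
R2 ‖ (R3+R4) = 4.940 kΩ.
So V_A = 22.5 × 0.1073 = 2.414 mV.
V_B = V_A × 0.2786 = 0.6725 mV.

V_B ≈ 0.672 mV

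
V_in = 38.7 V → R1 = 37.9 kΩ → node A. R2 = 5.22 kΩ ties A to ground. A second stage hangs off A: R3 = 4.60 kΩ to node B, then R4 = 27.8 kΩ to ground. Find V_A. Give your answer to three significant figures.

V_A ≈ 4.10 V

Node A sees R2 in parallel with the series input of stage 2, R3 + R4 = 32.40 kΩ.
R2 ‖ (R3+R4) = 4.496 kΩ.
First divider: V_A = V_in · 4.496/(37.9 + 4.496) = 4.104 V.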